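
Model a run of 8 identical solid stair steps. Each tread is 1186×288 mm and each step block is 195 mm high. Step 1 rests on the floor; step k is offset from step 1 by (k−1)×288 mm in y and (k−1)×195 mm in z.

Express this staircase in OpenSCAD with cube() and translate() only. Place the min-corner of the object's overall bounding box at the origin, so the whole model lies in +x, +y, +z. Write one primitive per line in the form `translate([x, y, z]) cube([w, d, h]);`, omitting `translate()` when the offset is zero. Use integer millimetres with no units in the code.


cube([1186, 288, 195]);
translate([0, 288, 195]) cube([1186, 288, 195]);
translate([0, 576, 390]) cube([1186, 288, 195]);
translate([0, 864, 585]) cube([1186, 288, 195]);
translate([0, 1152, 780]) cube([1186, 288, 195]);
translate([0, 1440, 975]) cube([1186, 288, 195]);
translate([0, 1728, 1170]) cube([1186, 288, 195]);
translate([0, 2016, 1365]) cube([1186, 288, 195]);


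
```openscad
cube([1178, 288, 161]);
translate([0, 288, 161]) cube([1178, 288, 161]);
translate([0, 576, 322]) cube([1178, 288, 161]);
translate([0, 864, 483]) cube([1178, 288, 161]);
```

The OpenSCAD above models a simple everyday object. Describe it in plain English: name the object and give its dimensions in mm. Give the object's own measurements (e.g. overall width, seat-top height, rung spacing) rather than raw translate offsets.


A straight staircase of 4 solid steps. Each step is 1178 mm wide (x), 288 mm deep (y, the going) and 161 mm tall (the rise). The first step rests on the floor; each subsequent step sits one going further in +y and one rise higher in +z, directly behind and above the previous step with no overlap.


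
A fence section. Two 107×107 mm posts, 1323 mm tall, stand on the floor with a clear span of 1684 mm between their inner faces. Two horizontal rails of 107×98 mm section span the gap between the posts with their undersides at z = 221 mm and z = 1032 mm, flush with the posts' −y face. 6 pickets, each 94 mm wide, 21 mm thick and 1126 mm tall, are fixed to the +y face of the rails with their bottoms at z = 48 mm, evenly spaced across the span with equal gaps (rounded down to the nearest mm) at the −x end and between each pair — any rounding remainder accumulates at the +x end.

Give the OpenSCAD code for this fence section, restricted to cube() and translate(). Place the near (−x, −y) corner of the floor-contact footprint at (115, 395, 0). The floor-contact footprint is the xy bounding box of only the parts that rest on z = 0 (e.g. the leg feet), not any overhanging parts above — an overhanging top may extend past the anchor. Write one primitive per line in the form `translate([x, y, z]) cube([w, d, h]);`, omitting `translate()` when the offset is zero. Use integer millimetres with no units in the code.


translate([115, 395, 0]) cube([107, 107, 1323]);
translate([1906, 395, 0]) cube([107, 107, 1323]);
translate([222, 395, 221]) cube([1684, 107, 98]);
translate([222, 395, 1032]) cube([1684, 107, 98]);
translate([382, 502, 48]) cube([94, 21, 1126]);
translate([636, 502, 48]) cube([94, 21, 1126]);
translate([890, 502, 48]) cube([94, 21, 1126]);
translate([1144, 502, 48]) cube([94, 21, 1126]);
translate([1398, 502, 48]) cube([94, 21, 1126]);
translate([1652, 502, 48]) cube([94, 21, 1126]);


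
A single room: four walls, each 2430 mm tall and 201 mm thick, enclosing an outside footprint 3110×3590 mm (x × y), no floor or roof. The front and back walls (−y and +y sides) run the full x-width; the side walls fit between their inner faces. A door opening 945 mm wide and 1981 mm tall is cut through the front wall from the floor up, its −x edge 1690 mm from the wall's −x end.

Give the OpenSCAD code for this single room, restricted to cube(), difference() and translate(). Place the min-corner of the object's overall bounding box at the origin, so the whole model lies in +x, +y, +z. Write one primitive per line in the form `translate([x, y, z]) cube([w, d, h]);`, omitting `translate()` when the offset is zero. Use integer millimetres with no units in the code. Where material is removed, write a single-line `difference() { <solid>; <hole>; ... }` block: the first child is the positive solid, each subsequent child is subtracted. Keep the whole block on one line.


difference() { cube([3110, 201, 2430]); translate([1690, 0, 0]) cube([945, 201, 1981]); }
translate([0, 3389, 0]) cube([3110, 201, 2430]);
translate([0, 201, 0]) cube([201, 3188, 2430]);
translate([2909, 201, 0]) cube([201, 3188, 2430]);


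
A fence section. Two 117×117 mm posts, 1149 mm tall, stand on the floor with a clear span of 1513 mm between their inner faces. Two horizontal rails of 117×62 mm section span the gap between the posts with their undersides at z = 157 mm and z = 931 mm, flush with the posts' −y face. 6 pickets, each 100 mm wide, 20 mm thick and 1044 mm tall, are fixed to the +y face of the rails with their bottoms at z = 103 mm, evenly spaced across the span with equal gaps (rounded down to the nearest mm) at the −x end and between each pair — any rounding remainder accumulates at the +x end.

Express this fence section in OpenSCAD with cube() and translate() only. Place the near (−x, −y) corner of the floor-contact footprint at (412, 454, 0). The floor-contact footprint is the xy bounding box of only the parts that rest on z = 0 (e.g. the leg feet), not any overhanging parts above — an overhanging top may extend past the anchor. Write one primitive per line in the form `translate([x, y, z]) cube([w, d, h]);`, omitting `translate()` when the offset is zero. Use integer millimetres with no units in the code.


translate([412, 454, 0]) cube([117, 117, 1149]);
translate([2042, 454, 0]) cube([117, 117, 1149]);
translate([529, 454, 157]) cube([1513, 117, 62]);
translate([529, 454, 931]) cube([1513, 117, 62]);
translate([659, 571, 103]) cube([100, 20, 1044]);
translate([889, 571, 103]) cube([100, 20, 1044]);
translate([1119, 571, 103]) cube([100, 20, 1044]);
translate([1349, 571, 103]) cube([100, 20, 1044]);
translate([1579, 571, 103]) cube([100, 20, 1044]);
translate([1809, 571, 103]) cube([100, 20, 1044]);


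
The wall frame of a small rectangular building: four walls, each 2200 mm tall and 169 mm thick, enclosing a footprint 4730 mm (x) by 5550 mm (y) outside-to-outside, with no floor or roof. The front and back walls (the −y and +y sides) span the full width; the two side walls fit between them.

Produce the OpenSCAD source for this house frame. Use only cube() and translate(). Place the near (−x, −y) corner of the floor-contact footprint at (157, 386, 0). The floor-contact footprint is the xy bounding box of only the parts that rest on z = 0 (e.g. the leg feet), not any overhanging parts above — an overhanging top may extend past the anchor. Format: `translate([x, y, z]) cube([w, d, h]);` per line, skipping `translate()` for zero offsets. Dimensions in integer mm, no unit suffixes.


translate([157, 386, 0]) cube([4730, 169, 2200]);
translate([157, 5767, 0]) cube([4730, 169, 2200]);
translate([157, 555, 0]) cube([169, 5212, 2200]);
translate([4718, 555, 0]) cube([169, 5212, 2200]);


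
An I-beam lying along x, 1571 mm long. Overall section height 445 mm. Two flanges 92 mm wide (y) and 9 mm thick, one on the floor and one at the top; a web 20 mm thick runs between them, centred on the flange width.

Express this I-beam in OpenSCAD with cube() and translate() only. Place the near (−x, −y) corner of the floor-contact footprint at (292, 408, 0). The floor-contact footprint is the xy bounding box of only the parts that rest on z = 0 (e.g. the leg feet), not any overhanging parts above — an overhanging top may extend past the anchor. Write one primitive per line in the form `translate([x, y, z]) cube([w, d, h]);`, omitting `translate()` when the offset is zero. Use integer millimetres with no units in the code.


translate([292, 408, 0]) cube([1571, 92, 9]);
translate([292, 444, 9]) cube([1571, 20, 427]);
translate([292, 408, 436]) cube([1571, 92, 9]);


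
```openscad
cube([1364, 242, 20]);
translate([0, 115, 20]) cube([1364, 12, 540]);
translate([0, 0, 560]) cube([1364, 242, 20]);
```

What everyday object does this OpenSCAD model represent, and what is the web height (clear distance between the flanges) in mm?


An I-beam. The web height is 540 mm.

Two wide flanges with a thin centred web — an I-beam. Overall 580 mm minus two 20 mm flanges gives a web of 580 − 2·20 = 540 mm.


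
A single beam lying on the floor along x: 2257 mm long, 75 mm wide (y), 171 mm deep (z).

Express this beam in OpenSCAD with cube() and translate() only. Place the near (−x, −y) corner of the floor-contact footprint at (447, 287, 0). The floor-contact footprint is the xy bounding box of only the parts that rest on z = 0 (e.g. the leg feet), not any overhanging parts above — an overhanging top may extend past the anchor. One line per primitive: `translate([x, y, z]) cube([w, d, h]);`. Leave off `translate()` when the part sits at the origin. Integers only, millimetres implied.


translate([447, 287, 0]) cube([2257, 75, 171]);


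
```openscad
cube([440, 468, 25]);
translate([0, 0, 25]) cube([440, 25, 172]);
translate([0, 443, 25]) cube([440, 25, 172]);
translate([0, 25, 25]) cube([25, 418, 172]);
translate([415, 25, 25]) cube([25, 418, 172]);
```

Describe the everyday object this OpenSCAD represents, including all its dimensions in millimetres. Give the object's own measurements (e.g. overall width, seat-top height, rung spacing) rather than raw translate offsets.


An open-topped rectangular box: outside dimensions 440×468×197 mm, with a uniform wall and base thickness of 25 mm. The base is a full 440×468 slab on the floor; four walls sit on top of the base. The front and back walls (the −y and +y sides) span the full width; the two side walls fit between them.


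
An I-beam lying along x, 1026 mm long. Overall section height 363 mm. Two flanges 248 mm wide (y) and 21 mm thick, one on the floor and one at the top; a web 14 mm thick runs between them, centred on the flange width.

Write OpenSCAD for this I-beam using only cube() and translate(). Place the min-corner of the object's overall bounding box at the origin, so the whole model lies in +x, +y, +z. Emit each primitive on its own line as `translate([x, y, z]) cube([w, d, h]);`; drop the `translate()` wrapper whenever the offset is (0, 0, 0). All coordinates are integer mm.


cube([1026, 248, 21]);
translate([0, 117, 21]) cube([1026, 14, 321]);
translate([0, 0, 342]) cube([1026, 248, 21]);


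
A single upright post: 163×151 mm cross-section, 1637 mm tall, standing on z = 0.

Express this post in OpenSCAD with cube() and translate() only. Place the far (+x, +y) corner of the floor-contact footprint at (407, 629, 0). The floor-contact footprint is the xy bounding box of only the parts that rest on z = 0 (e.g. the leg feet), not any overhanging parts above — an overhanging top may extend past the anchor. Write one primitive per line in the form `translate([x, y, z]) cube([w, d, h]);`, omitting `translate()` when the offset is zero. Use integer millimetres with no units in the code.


translate([244, 478, 0]) cube([163, 151, 1637]);


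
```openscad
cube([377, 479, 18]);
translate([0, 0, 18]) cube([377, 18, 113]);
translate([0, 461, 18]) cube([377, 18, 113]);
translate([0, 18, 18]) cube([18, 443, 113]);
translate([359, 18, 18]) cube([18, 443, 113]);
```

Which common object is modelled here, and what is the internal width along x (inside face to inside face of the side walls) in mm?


An open box. The internal width is 341 mm.

A 377×479 base slab with four walls standing on it — an open box. The base is 377 mm wide and the walls are 18 mm thick, so the internal width is 377 − 2 × 18 = 341 mm.


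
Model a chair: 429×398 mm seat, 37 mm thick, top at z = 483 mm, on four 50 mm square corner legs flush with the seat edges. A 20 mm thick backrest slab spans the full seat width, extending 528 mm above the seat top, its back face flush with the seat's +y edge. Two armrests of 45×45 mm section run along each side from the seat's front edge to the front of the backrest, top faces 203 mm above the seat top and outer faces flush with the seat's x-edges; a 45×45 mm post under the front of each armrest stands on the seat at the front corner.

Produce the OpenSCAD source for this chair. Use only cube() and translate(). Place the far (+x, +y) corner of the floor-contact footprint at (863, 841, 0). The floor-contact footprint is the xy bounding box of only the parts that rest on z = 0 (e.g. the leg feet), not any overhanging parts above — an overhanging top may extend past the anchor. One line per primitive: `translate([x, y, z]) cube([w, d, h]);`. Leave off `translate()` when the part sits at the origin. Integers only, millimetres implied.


// leg_h = 483 - 37 = 446
// arm post h = 203 - 45 = 158
translate([434, 443, 446]) cube([429, 398, 37]);
translate([434, 443, 0]) cube([50, 50, 446]);
translate([813, 443, 0]) cube([50, 50, 446]);
translate([434, 791, 0]) cube([50, 50, 446]);
translate([813, 791, 0]) cube([50, 50, 446]);
translate([434, 821, 483]) cube([429, 20, 528]);
translate([434, 443, 641]) cube([45, 378, 45]);
translate([818, 443, 641]) cube([45, 378, 45]);
translate([434, 443, 483]) cube([45, 45, 158]);
translate([818, 443, 483]) cube([45, 45, 158]);


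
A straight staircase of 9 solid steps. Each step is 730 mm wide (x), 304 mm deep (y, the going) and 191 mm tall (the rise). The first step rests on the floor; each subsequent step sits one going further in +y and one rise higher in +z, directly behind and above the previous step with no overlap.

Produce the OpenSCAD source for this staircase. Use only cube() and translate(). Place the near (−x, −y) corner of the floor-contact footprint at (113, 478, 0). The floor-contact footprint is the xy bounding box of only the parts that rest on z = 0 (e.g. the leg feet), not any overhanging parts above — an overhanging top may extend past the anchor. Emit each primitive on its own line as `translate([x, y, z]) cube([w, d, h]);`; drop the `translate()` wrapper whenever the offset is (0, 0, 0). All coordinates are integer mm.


translate([113, 478, 0]) cube([730, 304, 191]);
translate([113, 782, 191]) cube([730, 304, 191]);
translate([113, 1086, 382]) cube([730, 304, 191]);
translate([113, 1390, 573]) cube([730, 304, 191]);
translate([113, 1694, 764]) cube([730, 304, 191]);
translate([113, 1998, 955]) cube([730, 304, 191]);
translate([113, 2302, 1146]) cube([730, 304, 191]);
translate([113, 2606, 1337]) cube([730, 304, 191]);
translate([113, 2910, 1528]) cube([730, 304, 191]);


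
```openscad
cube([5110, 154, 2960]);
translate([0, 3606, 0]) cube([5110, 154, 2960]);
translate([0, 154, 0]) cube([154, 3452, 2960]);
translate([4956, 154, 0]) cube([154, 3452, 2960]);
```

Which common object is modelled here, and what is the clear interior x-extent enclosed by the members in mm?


A house (or room) frame. The interior width is 4802 mm.

Four 2960 mm walls enclosing a rectangle with no floor or roof — a room or house frame. Outside width is 5110 mm and wall thickness is 154 mm, so the interior width is 5110 − 2 × 154 = 4802 mm.


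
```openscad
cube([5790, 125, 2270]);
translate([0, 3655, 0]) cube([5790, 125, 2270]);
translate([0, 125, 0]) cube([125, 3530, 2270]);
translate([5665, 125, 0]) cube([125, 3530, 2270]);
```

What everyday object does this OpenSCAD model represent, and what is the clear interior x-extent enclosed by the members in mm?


A house (or room) frame. The interior width is 5540 mm.

Four 2270 mm walls enclosing a rectangle with no floor or roof — a room or house frame. Outside width is 5790 mm and wall thickness is 125 mm, so the interior width is 5790 − 2 × 125 = 5540 mm.


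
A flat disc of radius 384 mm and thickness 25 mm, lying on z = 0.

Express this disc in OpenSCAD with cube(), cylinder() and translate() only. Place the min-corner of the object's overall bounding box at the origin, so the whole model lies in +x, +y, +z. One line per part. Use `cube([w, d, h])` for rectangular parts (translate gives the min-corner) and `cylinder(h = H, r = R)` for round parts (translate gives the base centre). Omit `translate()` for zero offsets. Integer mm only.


translate([384, 384, 0]) cylinder(h = 25, r = 384);


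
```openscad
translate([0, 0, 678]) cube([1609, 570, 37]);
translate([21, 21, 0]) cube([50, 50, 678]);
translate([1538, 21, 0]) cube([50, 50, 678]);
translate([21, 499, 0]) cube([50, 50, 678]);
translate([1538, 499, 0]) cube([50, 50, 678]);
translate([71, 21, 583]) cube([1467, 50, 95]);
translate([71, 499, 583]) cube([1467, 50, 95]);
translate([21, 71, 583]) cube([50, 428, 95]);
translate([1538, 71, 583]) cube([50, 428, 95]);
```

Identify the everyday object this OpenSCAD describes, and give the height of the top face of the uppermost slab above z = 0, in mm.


A table. The table height is 715 mm.

A 1609×570×37 slab sits at z = 678 on four 50 mm square posts — a table. The top surface is at 678 + 37 = 715 mm.


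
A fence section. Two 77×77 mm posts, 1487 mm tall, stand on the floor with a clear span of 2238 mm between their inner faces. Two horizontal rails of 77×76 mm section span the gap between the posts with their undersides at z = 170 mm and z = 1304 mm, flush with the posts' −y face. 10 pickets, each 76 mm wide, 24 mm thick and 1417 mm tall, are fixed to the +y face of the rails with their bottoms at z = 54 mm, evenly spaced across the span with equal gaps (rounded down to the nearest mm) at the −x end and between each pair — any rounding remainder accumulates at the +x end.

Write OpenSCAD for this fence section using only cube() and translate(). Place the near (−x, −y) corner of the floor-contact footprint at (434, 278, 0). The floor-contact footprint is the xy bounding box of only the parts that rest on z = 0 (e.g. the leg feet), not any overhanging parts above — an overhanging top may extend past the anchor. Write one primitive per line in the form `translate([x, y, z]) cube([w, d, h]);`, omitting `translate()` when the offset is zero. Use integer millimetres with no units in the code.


translate([434, 278, 0]) cube([77, 77, 1487]);
translate([2749, 278, 0]) cube([77, 77, 1487]);
translate([511, 278, 170]) cube([2238, 77, 76]);
translate([511, 278, 1304]) cube([2238, 77, 76]);
translate([645, 355, 54]) cube([76, 24, 1417]);
translate([855, 355, 54]) cube([76, 24, 1417]);
translate([1065, 355, 54]) cube([76, 24, 1417]);
translate([1275, 355, 54]) cube([76, 24, 1417]);
translate([1485, 355, 54]) cube([76, 24, 1417]);
translate([1695, 355, 54]) cube([76, 24, 1417]);
translate([1905, 355, 54]) cube([76, 24, 1417]);
translate([2115, 355, 54]) cube([76, 24, 1417]);
translate([2325, 355, 54]) cube([76, 24, 1417]);
translate([2535, 355, 54]) cube([76, 24, 1417]);


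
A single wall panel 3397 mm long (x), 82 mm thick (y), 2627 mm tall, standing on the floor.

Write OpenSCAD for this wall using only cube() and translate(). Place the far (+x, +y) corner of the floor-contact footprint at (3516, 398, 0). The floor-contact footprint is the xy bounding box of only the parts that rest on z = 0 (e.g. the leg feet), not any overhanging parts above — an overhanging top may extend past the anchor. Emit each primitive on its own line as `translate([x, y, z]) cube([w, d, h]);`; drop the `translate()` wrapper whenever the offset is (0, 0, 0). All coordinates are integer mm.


translate([119, 316, 0]) cube([3397, 82, 2627]);


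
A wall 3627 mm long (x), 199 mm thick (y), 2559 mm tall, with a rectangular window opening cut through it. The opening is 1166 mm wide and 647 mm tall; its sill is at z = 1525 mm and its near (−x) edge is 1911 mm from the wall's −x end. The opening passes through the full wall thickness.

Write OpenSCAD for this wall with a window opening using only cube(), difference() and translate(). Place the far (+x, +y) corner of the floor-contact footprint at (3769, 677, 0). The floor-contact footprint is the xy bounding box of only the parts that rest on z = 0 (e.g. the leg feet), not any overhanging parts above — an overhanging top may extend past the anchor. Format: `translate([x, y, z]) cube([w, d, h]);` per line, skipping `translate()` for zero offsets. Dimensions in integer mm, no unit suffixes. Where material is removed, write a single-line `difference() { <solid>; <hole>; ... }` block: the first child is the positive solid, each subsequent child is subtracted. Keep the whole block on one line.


difference() { translate([142, 478, 0]) cube([3627, 199, 2559]); translate([2053, 478, 1525]) cube([1166, 199, 647]); }


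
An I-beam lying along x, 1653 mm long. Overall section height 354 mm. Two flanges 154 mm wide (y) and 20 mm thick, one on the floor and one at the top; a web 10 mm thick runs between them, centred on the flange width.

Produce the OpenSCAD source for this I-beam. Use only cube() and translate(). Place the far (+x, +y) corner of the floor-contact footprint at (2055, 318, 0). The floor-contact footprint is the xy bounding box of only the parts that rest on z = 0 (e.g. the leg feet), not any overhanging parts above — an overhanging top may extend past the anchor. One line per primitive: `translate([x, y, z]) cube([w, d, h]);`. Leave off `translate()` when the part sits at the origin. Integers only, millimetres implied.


translate([402, 164, 0]) cube([1653, 154, 20]);
translate([402, 236, 20]) cube([1653, 10, 314]);
translate([402, 164, 334]) cube([1653, 154, 20]);


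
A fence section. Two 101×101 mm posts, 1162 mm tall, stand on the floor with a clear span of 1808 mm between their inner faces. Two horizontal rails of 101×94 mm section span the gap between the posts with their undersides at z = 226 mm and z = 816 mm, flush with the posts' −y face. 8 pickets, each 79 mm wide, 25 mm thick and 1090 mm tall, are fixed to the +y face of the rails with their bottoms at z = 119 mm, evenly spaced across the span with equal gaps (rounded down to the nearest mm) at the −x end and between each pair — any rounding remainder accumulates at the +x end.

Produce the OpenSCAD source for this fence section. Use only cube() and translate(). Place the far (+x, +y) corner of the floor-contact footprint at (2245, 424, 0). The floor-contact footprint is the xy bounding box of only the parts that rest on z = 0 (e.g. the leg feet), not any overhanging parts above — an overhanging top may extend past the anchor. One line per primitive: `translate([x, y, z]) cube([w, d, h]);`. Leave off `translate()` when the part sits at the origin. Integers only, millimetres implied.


translate([235, 323, 0]) cube([101, 101, 1162]);
translate([2144, 323, 0]) cube([101, 101, 1162]);
translate([336, 323, 226]) cube([1808, 101, 94]);
translate([336, 323, 816]) cube([1808, 101, 94]);
translate([466, 424, 119]) cube([79, 25, 1090]);
translate([675, 424, 119]) cube([79, 25, 1090]);
translate([884, 424, 119]) cube([79, 25, 1090]);
translate([1093, 424, 119]) cube([79, 25, 1090]);
translate([1302, 424, 119]) cube([79, 25, 1090]);
translate([1511, 424, 119]) cube([79, 25, 1090]);
translate([1720, 424, 119]) cube([79, 25, 1090]);
translate([1929, 424, 119]) cube([79, 25, 1090]);


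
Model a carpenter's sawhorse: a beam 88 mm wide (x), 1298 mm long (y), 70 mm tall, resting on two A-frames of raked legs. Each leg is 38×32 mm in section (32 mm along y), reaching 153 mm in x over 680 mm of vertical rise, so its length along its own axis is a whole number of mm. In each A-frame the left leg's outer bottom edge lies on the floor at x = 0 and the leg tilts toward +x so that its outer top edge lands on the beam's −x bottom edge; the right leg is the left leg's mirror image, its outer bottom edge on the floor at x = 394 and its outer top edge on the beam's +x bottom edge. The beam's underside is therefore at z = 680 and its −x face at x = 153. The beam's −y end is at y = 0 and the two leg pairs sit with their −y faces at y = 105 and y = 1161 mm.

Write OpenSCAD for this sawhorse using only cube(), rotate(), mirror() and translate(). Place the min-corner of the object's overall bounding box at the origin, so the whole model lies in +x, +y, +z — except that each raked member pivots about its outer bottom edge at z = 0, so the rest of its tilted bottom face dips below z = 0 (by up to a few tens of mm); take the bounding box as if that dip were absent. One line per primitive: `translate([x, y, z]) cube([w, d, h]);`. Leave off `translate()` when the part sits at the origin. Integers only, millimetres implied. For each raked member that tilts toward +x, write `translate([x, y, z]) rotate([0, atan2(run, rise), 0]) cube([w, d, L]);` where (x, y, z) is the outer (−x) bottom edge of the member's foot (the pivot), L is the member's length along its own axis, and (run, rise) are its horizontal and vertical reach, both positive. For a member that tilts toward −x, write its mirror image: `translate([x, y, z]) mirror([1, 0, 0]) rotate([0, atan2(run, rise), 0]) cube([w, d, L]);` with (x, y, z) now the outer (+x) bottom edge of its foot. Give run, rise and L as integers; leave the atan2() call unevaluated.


translate([153, 0, 680]) cube([88, 1298, 70]);
translate([0, 105, 0]) rotate([0, atan2(153, 680), 0]) cube([38, 32, 697]);
translate([394, 105, 0]) mirror([1, 0, 0]) rotate([0, atan2(153, 680), 0]) cube([38, 32, 697]);
translate([0, 1161, 0]) rotate([0, atan2(153, 680), 0]) cube([38, 32, 697]);
translate([394, 1161, 0]) mirror([1, 0, 0]) rotate([0, atan2(153, 680), 0]) cube([38, 32, 697]);


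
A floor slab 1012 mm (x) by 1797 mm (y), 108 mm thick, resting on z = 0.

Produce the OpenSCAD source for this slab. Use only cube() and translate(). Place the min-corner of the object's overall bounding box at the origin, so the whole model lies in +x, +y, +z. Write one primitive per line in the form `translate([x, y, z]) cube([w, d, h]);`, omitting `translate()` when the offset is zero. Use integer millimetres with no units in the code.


cube([1012, 1797, 108]);


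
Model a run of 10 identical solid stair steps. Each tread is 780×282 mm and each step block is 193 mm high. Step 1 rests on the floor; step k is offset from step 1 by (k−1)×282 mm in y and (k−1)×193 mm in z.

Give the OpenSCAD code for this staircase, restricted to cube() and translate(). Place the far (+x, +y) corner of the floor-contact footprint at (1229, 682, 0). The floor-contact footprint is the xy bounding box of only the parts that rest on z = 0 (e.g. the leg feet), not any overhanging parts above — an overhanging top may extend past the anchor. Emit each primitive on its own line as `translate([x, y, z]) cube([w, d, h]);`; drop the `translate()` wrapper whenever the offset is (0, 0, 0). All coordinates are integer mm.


translate([449, 400, 0]) cube([780, 282, 193]);
translate([449, 682, 193]) cube([780, 282, 193]);
translate([449, 964, 386]) cube([780, 282, 193]);
translate([449, 1246, 579]) cube([780, 282, 193]);
translate([449, 1528, 772]) cube([780, 282, 193]);
translate([449, 1810, 965]) cube([780, 282, 193]);
translate([449, 2092, 1158]) cube([780, 282, 193]);
translate([449, 2374, 1351]) cube([780, 282, 193]);
translate([449, 2656, 1544]) cube([780, 282, 193]);
translate([449, 2938, 1737]) cube([780, 282, 193]);


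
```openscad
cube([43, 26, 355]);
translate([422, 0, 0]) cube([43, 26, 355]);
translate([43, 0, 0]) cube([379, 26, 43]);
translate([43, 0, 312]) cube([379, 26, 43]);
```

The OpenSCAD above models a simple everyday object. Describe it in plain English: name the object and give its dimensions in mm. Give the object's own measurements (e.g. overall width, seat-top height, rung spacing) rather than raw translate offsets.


A rectangular picture frame lying in the x–z plane (depth along y). The opening is 379 mm wide (x) by 269 mm tall (z), surrounded by a border 43 mm wide on all four sides. The frame is 26 mm deep and is made of two full-height vertical stiles with two horizontal rails fitted between them.


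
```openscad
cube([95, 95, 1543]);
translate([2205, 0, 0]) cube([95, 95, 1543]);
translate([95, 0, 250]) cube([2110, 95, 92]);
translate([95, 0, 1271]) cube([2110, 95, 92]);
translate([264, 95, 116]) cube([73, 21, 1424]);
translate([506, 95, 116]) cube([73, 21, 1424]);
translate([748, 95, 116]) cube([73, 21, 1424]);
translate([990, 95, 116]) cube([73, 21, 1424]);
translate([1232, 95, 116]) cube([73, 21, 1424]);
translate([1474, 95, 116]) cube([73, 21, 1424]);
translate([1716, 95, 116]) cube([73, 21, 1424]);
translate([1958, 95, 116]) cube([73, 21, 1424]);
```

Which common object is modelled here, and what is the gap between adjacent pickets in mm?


A fence section. The picket gap is 169 mm.

Two posts, two rails, 8 pickets — a fence section. Span 2110 mm holds 8 pickets of 73 mm with 9 equal gaps: ⌊(2110 − 8·73) / 9⌋ = 169 mm.


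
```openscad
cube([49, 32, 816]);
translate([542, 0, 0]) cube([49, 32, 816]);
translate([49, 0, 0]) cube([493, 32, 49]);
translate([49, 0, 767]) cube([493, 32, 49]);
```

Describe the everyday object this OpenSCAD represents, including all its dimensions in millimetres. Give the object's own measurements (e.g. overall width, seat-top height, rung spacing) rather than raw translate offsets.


A rectangular picture frame lying in the x–z plane (depth along y). The opening is 493 mm wide (x) by 718 mm tall (z), surrounded by a border 49 mm wide on all four sides. The frame is 32 mm deep and is made of two full-height vertical stiles with two horizontal rails fitted between them.


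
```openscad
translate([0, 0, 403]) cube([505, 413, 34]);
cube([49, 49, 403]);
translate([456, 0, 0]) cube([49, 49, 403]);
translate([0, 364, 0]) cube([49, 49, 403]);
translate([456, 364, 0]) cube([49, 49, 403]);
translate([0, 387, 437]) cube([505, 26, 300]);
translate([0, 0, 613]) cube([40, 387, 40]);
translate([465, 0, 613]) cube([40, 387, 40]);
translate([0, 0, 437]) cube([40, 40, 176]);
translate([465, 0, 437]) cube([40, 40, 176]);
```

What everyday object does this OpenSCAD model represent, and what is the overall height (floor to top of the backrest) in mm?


A chair. The overall height is 737 mm.

A slab on four corner posts with a tall panel at the back — a chair. The seat slab sits at z = 403 with thickness 34, and the 300 mm backrest starts at the seat top, so the overall height is 403 + 34 + 300 = 737 mm.


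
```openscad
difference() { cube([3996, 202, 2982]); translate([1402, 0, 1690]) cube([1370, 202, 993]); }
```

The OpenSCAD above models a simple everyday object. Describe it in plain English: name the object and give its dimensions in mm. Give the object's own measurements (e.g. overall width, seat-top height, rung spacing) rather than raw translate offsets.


A wall 3996 mm long (x), 202 mm thick (y), 2982 mm tall, with a rectangular window opening cut through it. The opening is 1370 mm wide and 993 mm tall; its sill is at z = 1690 mm and its near (−x) edge is 1402 mm from the wall's −x end. The opening passes through the full wall thickness.


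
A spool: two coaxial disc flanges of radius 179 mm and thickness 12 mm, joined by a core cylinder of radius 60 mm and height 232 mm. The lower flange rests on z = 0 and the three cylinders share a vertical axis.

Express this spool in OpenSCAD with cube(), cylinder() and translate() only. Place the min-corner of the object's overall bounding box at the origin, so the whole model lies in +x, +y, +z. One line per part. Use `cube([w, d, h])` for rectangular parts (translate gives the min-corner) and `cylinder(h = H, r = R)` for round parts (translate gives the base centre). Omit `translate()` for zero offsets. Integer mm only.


translate([179, 179, 0]) cylinder(h = 12, r = 179);
translate([179, 179, 12]) cylinder(h = 232, r = 60);
translate([179, 179, 244]) cylinder(h = 12, r = 179);


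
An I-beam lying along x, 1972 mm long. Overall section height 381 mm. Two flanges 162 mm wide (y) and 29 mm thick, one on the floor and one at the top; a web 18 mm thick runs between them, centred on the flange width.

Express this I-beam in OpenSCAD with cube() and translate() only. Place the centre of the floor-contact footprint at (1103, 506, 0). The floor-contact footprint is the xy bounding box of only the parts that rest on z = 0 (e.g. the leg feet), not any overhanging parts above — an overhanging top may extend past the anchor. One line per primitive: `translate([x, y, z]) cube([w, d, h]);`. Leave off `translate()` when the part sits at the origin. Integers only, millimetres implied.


translate([117, 425, 0]) cube([1972, 162, 29]);
translate([117, 497, 29]) cube([1972, 18, 323]);
translate([117, 425, 352]) cube([1972, 162, 29]);


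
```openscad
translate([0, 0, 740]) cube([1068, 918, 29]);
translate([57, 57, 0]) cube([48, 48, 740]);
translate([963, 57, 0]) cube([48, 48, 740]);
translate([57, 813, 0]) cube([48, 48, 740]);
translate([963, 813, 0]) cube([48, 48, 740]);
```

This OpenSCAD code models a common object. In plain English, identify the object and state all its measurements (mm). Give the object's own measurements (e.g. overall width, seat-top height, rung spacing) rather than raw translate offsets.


A table: top 1068 mm (x) × 918 mm (y), 29 mm thick, upper face at z = 769 mm, on four 48×48 mm square legs, each inset 57 mm from the nearest pair of top edges from z = 0 to the bottom of the top.


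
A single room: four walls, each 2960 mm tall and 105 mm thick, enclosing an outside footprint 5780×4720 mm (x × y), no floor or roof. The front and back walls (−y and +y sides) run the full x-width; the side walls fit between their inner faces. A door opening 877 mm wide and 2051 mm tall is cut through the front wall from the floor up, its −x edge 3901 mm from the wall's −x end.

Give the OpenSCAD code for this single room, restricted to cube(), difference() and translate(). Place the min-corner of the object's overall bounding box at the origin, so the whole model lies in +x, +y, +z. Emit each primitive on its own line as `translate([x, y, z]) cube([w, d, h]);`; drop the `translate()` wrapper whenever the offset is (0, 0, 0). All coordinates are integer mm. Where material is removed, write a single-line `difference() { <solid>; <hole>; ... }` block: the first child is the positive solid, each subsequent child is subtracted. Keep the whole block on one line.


difference() { cube([5780, 105, 2960]); translate([3901, 0, 0]) cube([877, 105, 2051]); }
translate([0, 4615, 0]) cube([5780, 105, 2960]);
translate([0, 105, 0]) cube([105, 4510, 2960]);
translate([5675, 105, 0]) cube([105, 4510, 2960]);


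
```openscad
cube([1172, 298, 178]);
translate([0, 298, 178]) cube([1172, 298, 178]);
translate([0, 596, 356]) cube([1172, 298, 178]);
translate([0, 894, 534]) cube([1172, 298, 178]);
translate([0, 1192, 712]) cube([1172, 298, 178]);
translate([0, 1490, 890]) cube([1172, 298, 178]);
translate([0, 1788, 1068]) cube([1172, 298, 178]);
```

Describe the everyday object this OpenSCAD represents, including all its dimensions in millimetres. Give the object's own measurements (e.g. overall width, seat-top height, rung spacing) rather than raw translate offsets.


A straight staircase of 7 solid steps. Each step is 1172 mm wide (x), 298 mm deep (y, the going) and 178 mm tall (the rise). The first step rests on the floor; each subsequent step sits one going further in +y and one rise higher in +z, directly behind and above the previous step with no overlap.


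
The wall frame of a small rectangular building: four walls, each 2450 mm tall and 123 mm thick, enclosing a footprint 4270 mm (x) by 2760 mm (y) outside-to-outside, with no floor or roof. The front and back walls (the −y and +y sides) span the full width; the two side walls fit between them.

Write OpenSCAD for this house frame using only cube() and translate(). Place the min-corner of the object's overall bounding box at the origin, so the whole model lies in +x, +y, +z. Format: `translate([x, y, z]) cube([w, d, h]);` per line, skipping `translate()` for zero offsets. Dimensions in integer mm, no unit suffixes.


cube([4270, 123, 2450]);
translate([0, 2637, 0]) cube([4270, 123, 2450]);
translate([0, 123, 0]) cube([123, 2514, 2450]);
translate([4147, 123, 0]) cube([123, 2514, 2450]);


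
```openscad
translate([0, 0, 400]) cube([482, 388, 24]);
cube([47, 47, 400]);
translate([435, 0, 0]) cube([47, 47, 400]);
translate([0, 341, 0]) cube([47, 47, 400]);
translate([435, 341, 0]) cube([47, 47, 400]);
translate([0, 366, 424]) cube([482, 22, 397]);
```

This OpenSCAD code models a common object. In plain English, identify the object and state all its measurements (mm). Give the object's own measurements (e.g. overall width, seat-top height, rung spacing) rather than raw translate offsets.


A chair. The seat is a 482×388×24 mm slab with its top at z = 424 mm, on four 47×47 mm corner legs (flush with the seat edges, standing on z = 0). A flat backrest 22 mm thick, 397 mm tall, spans the full seat width and rises from the seat top along its +y edge, rear face flush with the rear of the seat.


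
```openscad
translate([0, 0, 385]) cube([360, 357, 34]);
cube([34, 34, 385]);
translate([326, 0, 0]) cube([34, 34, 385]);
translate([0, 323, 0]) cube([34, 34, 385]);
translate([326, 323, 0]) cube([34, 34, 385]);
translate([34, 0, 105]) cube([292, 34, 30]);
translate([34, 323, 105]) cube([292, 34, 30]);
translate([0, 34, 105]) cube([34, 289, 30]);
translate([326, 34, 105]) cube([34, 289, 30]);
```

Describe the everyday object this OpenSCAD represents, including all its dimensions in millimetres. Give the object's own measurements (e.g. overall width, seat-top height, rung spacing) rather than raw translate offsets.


A simple wooden stool: a rectangular seat 360 mm (x) by 357 mm (y), 34 mm thick, top face at z = 419 mm, on four square legs, each 34×34 mm in cross-section. The legs rest on z = 0, each flush with a corner of the seat. Four stretchers, 34 mm wide and 30 mm tall, connect adjacent legs with their undersides at z = 105 mm, each running between the inner faces of the legs it joins and aligned with the legs' outer faces on the other axis.


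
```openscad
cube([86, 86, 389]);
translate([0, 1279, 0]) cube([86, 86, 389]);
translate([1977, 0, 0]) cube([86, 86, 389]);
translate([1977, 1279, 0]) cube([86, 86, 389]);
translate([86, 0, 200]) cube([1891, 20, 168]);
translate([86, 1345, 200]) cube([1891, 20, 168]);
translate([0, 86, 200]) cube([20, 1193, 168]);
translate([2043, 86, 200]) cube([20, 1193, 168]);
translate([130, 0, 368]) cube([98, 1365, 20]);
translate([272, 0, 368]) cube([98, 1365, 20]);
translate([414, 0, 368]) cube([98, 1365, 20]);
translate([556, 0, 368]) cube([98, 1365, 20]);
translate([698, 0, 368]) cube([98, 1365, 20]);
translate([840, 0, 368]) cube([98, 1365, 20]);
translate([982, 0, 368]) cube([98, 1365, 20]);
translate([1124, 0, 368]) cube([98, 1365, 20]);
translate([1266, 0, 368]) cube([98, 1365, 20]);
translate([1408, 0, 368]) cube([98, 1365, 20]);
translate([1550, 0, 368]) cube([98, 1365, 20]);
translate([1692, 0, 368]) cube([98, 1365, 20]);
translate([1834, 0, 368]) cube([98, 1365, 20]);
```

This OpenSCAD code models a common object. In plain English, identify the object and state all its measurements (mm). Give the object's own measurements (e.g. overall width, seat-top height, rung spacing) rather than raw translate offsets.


A bed frame 2063 mm long (x) by 1365 mm wide (y). Four 86×86 mm corner posts, 389 mm tall, at the corners of the footprint. Four rails of 20 mm thickness and 168 mm height run between adjacent posts with their undersides at z = 200 mm, their outer faces flush with the outside of the frame (the two x-running rails run between the posts' inner faces; the two y-running rails run between the posts' inner faces). 13 slats, each 98 mm wide (x) and 20 mm thick, lie across the top of the two x-running rails, running the full 1365 mm width of the frame in y; along x they sit between the end posts with a 44 mm gap after the −x posts and between neighbouring slats, leaving 45 mm before the +x posts.


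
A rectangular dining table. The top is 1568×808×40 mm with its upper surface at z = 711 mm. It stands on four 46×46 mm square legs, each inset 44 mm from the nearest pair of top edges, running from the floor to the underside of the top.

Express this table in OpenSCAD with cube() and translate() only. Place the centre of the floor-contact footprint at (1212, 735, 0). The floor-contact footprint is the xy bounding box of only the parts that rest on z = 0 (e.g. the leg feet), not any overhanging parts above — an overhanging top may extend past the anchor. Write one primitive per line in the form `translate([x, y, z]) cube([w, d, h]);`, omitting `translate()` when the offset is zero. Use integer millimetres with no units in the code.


translate([428, 331, 671]) cube([1568, 808, 40]);
translate([472, 375, 0]) cube([46, 46, 671]);
translate([1906, 375, 0]) cube([46, 46, 671]);
translate([472, 1049, 0]) cube([46, 46, 671]);
translate([1906, 1049, 0]) cube([46, 46, 671]);
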